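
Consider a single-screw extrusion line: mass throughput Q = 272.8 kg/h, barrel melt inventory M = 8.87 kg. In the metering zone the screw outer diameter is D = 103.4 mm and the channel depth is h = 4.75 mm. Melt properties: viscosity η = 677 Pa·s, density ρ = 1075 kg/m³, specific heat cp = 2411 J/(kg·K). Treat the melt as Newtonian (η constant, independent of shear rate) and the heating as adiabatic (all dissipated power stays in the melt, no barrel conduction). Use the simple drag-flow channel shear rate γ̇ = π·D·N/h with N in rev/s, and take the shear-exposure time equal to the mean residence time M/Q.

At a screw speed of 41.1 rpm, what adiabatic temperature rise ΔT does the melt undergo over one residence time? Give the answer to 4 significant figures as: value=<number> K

value=67.10 K

Convert throughput: Q = 272.8 kg/h = 272.8/3600 = 0.0757778 kg/s
Mean residence time: t_res = M/Q_s = 8.87 kg / 0.0757778 kg/s = 117.053 s
Geometry in metres: D = 103.4 mm → 0.1034 m, h = 4.75 mm → 0.00475 m; screw speed N = 41.1 rpm = 0.685 rev/s
γ̇ = π D N / h = (π)(0.1034)(0.685) / 0.00475 = 46.8454 s⁻¹
ΔT = η·γ̇²·t_res/(ρ·cp) = [677 × 46.8454² × 117.053] / [1075 × 2411] = 67.0964 K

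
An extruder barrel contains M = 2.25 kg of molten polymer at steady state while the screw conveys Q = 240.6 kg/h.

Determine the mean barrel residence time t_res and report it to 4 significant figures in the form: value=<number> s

value=33.67 s

Q_s = Q / 3600 = 240.6 / 3600 = 0.0668333 kg/s
Mean residence time: t_res = M/Q_s = 2.25 kg / 0.0668333 kg/s = 33.6658 s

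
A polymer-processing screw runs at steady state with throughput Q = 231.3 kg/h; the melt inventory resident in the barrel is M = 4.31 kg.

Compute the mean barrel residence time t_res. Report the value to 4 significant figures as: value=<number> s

value=67.08 s

Q_s = Q / 3600 = 231.3 / 3600 = 0.06425 kg/s
Mean residence time: t_res = M/Q_s = 4.31 kg / 0.06425 kg/s = 67.0817 s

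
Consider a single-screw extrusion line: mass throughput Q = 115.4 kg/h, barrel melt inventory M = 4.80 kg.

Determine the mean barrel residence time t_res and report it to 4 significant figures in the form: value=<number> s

value=149.7 s

Q_s = Q / 3600 = 115.4 / 3600 = 0.0320556 kg/s
Mean residence time: t_res = M/Q_s = 4.80 kg / 0.0320556 kg/s = 149.74 s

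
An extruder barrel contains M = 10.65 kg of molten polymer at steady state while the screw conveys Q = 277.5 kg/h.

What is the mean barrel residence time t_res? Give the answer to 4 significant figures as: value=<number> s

value=138.2 s

Convert throughput: Q = 277.5 kg/h = 277.5/3600 = 0.0770833 kg/s
t_res = M / Q_s = 10.65 / 0.0770833 = 138.162 s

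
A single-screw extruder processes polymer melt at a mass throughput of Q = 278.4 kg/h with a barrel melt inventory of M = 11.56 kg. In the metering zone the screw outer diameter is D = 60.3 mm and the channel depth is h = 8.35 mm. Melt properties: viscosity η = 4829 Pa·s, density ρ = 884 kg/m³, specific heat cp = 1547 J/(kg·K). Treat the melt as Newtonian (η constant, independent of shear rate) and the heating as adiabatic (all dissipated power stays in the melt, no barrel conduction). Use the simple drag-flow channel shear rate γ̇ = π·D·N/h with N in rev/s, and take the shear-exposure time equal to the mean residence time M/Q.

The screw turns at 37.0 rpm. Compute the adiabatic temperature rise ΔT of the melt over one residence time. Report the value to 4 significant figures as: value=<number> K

value=103.3 K

Q_s = Q / 3600 = 278.4 / 3600 = 0.0773333 kg/s
t_res = M / Q_s = 11.56 / 0.0773333 = 149.483 s
Geometry in metres: D = 60.3 mm → 0.0603 m, h = 8.35 mm → 0.00835 m; screw speed N = 37.0 rpm = 0.616667 rev/s
γ̇ = π D N / h = (π)(0.0603)(0.616667) / 0.00835 = 13.9904 s⁻¹
ΔT = η·γ̇²·t_res/(ρ·cp) = [4829 × 13.9904² × 149.483] / [884 × 1547] = 103.316 K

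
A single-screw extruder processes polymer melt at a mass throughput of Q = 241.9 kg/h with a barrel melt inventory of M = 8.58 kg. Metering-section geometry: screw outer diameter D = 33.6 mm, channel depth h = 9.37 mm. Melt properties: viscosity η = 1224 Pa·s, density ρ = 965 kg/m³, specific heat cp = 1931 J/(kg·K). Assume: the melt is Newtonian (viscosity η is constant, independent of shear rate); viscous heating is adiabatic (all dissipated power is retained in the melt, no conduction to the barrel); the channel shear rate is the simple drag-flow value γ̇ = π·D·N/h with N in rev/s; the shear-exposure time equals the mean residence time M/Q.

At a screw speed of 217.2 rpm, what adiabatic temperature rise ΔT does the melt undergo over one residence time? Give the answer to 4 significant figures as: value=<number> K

value=139.5 K

Convert throughput: Q = 241.9 kg/h = 241.9/3600 = 0.0671944 kg/s
t_res = M / Q_s = 8.58 / 0.0671944 = 127.689 s
D = 33.6 mm = 0.0336 m;  h = 9.37 mm = 0.00937 m;  N = 217.2 rpm / 60 = 3.62 rev/s
γ̇ = π·D·N / h = π · 0.0336 · 3.62 / 0.00937 = 40.781 s⁻¹
Adiabatic rise: ΔT = η γ̇² t_res / (ρ cp) = 1224·(40.781)²·127.689 / (965·1931) = 139.49 K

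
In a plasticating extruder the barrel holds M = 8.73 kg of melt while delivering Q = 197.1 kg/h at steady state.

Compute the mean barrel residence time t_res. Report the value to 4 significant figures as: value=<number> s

value=159.5 s

Convert throughput: Q = 197.1 kg/h = 197.1/3600 = 0.05475 kg/s
t_res = M / Q_s = 8.73 ÷ 0.05475 = 159.452 s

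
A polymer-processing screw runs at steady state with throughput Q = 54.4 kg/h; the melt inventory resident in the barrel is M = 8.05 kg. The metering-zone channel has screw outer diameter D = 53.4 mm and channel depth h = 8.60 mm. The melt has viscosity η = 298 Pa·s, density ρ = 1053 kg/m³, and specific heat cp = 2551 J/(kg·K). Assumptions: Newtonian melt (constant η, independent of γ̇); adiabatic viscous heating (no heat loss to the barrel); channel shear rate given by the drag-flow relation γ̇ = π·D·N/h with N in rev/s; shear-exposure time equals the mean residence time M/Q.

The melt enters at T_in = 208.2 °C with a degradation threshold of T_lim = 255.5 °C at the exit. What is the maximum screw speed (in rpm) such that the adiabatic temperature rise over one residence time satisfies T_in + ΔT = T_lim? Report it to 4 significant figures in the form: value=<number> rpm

Q_s = Q / 3600 = 54.4 / 3600 = 0.0151111 kg/s
t_res = M / Q_s = 8.05 ÷ 0.0151111 = 532.721 s
D = 53.4 mm = 0.0534 m;  h = 8.60 mm = 0.0086 m
ΔT_a = T_lim − T_in = 255.5 °C − 208.2 °C = 47.3 K
Invert ΔT = ηγ̇²t_res/(ρcp) for γ̇: γ̇_max² = ΔT_a ρ cp / (η t_res) = 47.3·1053·2551 / (298·532.721) = 800.358 s⁻²
γ̇_max = sqrt(800.358) = 28.2906 s⁻¹
N_max = γ̇_max h / (πD) = 28.2906·0.0086/(π·0.0534) = 1.45027 rev/s → ×60 = 87.0163 rpm

value=87.02 rpm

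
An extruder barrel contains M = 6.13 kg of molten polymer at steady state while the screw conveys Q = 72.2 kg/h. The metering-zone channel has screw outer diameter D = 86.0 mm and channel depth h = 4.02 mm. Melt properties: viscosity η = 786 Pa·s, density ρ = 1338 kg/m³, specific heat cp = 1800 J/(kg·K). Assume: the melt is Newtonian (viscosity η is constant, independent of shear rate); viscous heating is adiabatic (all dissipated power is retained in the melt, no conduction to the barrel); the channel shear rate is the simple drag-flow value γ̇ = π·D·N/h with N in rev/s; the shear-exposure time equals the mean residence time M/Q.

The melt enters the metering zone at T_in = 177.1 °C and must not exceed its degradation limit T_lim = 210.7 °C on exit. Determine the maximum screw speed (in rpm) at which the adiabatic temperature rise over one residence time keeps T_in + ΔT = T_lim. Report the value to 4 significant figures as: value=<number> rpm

Throughput in SI: Q_s = 72.2 kg/h ÷ 3600 s/h = 0.0200556 kg/s
t_res = M / Q_s = 6.13 ÷ 0.0200556 = 305.651 s
Convert to metres: D = 0.086 m, h = 0.00402 m
ΔT_a = T_lim − T_in = 210.7 °C − 177.1 °C = 33.6 K
γ̇_max² = ΔT_a·ρ·cp/(η·t_res) = 33.6·1338·1800/(786·305.651) = 336.837 s⁻²
Take the square root: γ̇_max = √(336.837) = 18.3531 s⁻¹
N_max = γ̇_max h / (πD) = 18.3531·0.00402/(π·0.086) = 0.273079 rev/s → ×60 = 16.3847 rpm

value=16.38 rpm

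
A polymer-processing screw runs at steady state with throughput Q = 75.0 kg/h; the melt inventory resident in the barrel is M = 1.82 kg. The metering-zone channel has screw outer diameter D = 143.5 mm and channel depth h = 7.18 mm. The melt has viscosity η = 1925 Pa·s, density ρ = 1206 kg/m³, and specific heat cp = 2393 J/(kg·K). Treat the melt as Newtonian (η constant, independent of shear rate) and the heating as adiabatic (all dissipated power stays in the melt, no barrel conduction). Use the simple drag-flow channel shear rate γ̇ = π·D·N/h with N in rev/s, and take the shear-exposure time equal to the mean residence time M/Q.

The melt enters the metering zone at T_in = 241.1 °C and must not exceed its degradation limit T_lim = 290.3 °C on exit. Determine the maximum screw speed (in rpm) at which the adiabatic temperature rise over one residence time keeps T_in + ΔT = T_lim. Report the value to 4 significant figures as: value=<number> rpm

value=27.77 rpm

Q_s = Q / 3600 = 75.0 / 3600 = 0.0208333 kg/s
t_res = M / Q_s = 1.82 ÷ 0.0208333 = 87.36 s
Convert to metres: D = 0.1435 m, h = 0.00718 m
Allowable rise: ΔT_a = T_lim − T_in = 290.3 − 241.1 = 49.2 K
γ̇_max² = ΔT_a·ρ·cp / (η·t_res) = [49.2 × 1206 × 2393] / [1925 × 87.36] = 844.329 s⁻²
Take the square root: γ̇_max = √(844.329) = 29.0573 s⁻¹
N_max = γ̇_max·h / (π·D) = 29.0573 · 0.00718 / (π · 0.1435) = 0.462784 rev/s = 27.7671 rpm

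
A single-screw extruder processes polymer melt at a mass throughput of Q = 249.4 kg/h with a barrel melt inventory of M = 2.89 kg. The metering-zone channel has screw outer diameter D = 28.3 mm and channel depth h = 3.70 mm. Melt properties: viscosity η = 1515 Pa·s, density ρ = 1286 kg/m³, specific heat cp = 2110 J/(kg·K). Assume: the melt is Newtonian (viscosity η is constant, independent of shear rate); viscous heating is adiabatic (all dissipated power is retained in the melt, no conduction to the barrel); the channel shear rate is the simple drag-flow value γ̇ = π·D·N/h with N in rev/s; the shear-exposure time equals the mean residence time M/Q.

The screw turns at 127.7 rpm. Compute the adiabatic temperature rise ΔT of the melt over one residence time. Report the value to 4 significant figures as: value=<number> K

Throughput in SI: Q_s = 249.4 kg/h ÷ 3600 s/h = 0.0692778 kg/s
t_res = M / Q_s = 2.89 / 0.0692778 = 41.7161 s
D = 28.3 mm = 0.0283 m;  h = 3.70 mm = 0.0037 m;  N = 127.7 rpm / 60 = 2.12833 rev/s
γ̇ = π·D·N / h = π · 0.0283 · 2.12833 / 0.0037 = 51.1416 s⁻¹
ΔT = η·γ̇²·t_res / (ρ·cp) = 1515 · (51.1416)² · 41.7161 / (1286 · 2110) = 60.9174 K

value=60.92 K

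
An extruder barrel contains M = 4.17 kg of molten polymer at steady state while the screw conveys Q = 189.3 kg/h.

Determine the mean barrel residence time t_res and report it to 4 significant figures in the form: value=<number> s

value=79.30 s

Convert throughput: Q = 189.3 kg/h = 189.3/3600 = 0.0525833 kg/s
t_res = M / Q_s = 4.17 / 0.0525833 = 79.3027 s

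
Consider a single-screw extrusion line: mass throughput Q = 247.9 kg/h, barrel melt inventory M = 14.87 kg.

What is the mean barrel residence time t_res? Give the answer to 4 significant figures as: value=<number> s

value=215.9 s

Convert throughput: Q = 247.9 kg/h = 247.9/3600 = 0.0688611 kg/s
Mean residence time: t_res = M/Q_s = 14.87 kg / 0.0688611 kg/s = 215.942 s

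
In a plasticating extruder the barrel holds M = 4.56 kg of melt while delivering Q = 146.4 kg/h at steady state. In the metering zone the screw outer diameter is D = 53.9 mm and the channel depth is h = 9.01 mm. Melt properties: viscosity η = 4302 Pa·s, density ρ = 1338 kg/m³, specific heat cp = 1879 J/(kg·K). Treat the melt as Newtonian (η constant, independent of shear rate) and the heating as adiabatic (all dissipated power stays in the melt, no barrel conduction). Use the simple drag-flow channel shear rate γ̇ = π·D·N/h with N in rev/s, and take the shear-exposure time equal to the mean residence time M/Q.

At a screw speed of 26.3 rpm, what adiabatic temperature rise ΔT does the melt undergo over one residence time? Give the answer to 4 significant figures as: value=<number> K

value=13.02 K

Q_s = Q / 3600 = 146.4 / 3600 = 0.0406667 kg/s
t_res = M / Q_s = 4.56 ÷ 0.0406667 = 112.131 s
D = 53.9 mm = 0.0539 m;  h = 9.01 mm = 0.00901 m;  N = 26.3 rpm / 60 = 0.438333 rev/s
γ̇ = π·D·N / h = π · 0.0539 · 0.438333 / 0.00901 = 8.23793 s⁻¹
ΔT = η·γ̇²·t_res/(ρ·cp) = [4302 × 8.23793² × 112.131] / [1338 × 1879] = 13.0212 K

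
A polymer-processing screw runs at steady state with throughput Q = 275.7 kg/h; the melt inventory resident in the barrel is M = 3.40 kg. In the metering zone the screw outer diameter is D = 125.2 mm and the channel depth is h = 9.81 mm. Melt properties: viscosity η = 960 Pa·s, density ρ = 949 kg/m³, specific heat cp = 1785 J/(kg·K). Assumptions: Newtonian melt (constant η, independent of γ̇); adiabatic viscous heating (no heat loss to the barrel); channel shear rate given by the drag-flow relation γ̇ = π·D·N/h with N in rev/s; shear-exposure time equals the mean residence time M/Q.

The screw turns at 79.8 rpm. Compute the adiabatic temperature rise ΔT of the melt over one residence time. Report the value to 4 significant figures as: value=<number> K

Convert throughput: Q = 275.7 kg/h = 275.7/3600 = 0.0765833 kg/s
t_res = M / Q_s = 3.40 ÷ 0.0765833 = 44.3961 s
Geometry in metres: D = 125.2 mm → 0.1252 m, h = 9.81 mm → 0.00981 m; screw speed N = 79.8 rpm = 1.33 rev/s
γ̇ = π·D·N / h = π · 0.1252 · 1.33 / 0.00981 = 53.3257 s⁻¹
ΔT = η·γ̇²·t_res/(ρ·cp) = [960 × 53.3257² × 44.3961] / [949 × 1785] = 71.546 K

value=71.55 K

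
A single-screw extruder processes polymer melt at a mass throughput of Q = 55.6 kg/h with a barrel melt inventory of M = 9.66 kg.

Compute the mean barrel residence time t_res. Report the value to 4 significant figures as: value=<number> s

Q_s = Q / 3600 = 55.6 / 3600 = 0.0154444 kg/s
Mean residence time: t_res = M/Q_s = 9.66 kg / 0.0154444 kg/s = 625.468 s

value=625.5 s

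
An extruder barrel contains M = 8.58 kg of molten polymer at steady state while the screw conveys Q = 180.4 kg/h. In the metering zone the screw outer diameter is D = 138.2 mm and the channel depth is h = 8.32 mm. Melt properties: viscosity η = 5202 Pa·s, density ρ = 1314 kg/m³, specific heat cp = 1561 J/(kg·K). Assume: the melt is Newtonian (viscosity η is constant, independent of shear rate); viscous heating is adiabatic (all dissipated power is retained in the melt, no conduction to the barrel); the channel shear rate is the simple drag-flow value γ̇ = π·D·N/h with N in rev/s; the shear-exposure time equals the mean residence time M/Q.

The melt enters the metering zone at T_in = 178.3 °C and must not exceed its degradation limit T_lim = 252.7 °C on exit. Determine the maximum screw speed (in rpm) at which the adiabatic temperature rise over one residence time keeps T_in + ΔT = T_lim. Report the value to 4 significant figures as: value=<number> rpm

Convert throughput: Q = 180.4 kg/h = 180.4/3600 = 0.0501111 kg/s
t_res = M / Q_s = 8.58 ÷ 0.0501111 = 171.22 s
Convert to metres: D = 0.1382 m, h = 0.00832 m
ΔT_a = T_lim − T_in = 252.7 °C − 178.3 °C = 74.4 K
γ̇_max² = ΔT_a·ρ·cp/(η·t_res) = 74.4·1314·1561/(5202·171.22) = 171.336 s⁻²
Take the square root: γ̇_max = √(171.336) = 13.0895 s⁻¹
N_max = γ̇_max h / (πD) = 13.0895·0.00832/(π·0.1382) = 0.250836 rev/s → ×60 = 15.0501 rpm

value=15.05 rpm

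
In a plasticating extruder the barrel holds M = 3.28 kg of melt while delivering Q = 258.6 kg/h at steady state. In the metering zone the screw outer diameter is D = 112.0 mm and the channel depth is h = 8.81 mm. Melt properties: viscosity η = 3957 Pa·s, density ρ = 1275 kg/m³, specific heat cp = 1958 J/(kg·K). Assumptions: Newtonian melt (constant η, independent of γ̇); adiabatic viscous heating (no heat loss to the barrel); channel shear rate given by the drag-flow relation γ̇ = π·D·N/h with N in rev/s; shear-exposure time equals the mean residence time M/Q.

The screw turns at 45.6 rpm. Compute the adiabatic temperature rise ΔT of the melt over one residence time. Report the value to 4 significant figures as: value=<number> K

Throughput in SI: Q_s = 258.6 kg/h ÷ 3600 s/h = 0.0718333 kg/s
Mean residence time: t_res = M/Q_s = 3.28 kg / 0.0718333 kg/s = 45.6613 s
Geometry in metres: D = 112.0 mm → 0.112 m, h = 8.81 mm → 0.00881 m; screw speed N = 45.6 rpm = 0.76 rev/s
Shear rate: γ̇ = πDN/h = π·0.112·0.76/0.00881 = 30.3533 s⁻¹
ΔT = η·γ̇²·t_res/(ρ·cp) = [3957 × 30.3533² × 45.6613] / [1275 × 1958] = 66.681 K

value=66.68 K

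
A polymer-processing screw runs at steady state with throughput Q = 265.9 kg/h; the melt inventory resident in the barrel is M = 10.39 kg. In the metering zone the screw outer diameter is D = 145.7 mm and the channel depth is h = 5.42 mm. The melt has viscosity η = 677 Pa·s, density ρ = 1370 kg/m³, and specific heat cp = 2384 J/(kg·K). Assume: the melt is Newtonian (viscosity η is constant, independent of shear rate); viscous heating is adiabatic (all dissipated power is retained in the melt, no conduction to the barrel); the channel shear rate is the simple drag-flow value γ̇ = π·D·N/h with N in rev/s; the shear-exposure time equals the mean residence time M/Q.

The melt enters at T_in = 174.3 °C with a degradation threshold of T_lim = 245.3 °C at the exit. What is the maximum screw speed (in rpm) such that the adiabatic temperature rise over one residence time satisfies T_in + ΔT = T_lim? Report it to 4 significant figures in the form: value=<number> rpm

Convert throughput: Q = 265.9 kg/h = 265.9/3600 = 0.0738611 kg/s
t_res = M / Q_s = 10.39 ÷ 0.0738611 = 140.669 s
Convert to metres: D = 0.1457 m, h = 0.00542 m
ΔT_a = T_lim − T_in = 245.3 °C − 174.3 °C = 71 K
Invert ΔT = ηγ̇²t_res/(ρcp) for γ̇: γ̇_max² = ΔT_a ρ cp / (η t_res) = 71·1370·2384 / (677·140.669) = 2434.99 s⁻²
γ̇_max = sqrt(2434.99) = 49.3456 s⁻¹
Solve γ̇ = πDN/h for N: N_max = γ̇_max·h/(π·D) = 49.3456 × 0.00542 / (π × 0.1457) = 0.584303 rev/s = 35.0582 rpm

value=35.06 rpm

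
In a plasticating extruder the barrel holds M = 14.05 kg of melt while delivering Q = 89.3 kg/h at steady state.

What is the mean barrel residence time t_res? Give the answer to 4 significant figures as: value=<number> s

Convert throughput: Q = 89.3 kg/h = 89.3/3600 = 0.0248056 kg/s
t_res = M / Q_s = 14.05 / 0.0248056 = 566.405 s

value=566.4 s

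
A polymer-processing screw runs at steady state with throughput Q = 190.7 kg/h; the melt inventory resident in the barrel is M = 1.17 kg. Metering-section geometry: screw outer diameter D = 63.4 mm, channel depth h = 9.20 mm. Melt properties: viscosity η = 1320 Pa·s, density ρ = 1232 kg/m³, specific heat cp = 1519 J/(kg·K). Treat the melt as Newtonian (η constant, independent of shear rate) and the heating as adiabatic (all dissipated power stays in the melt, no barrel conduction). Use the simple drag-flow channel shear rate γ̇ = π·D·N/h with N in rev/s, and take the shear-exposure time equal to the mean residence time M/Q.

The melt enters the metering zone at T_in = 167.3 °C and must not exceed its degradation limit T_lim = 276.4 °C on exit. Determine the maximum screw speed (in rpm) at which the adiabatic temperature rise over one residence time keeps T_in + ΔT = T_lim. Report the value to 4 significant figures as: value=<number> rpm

value=231.9 rpm

Throughput in SI: Q_s = 190.7 kg/h ÷ 3600 s/h = 0.0529722 kg/s
Mean residence time: t_res = M/Q_s = 1.17 kg / 0.0529722 kg/s = 22.087 s
Convert to metres: D = 0.0634 m, h = 0.0092 m
Allowable rise: ΔT_a = T_lim − T_in = 276.4 − 167.3 = 109.1 K
γ̇_max² = ΔT_a·ρ·cp / (η·t_res) = [109.1 × 1232 × 1519] / [1320 × 22.087] = 7002.96 s⁻²
γ̇_max = sqrt(7002.96) = 83.6837 s⁻¹
Solve γ̇ = πDN/h for N: N_max = γ̇_max·h/(π·D) = 83.6837 × 0.0092 / (π × 0.0634) = 3.86536 rev/s = 231.921 rpm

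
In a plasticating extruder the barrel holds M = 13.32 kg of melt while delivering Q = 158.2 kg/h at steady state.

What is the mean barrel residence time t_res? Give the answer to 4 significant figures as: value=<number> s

value=303.1 s

Q_s = Q / 3600 = 158.2 / 3600 = 0.0439444 kg/s
Mean residence time: t_res = M/Q_s = 13.32 kg / 0.0439444 kg/s = 303.11 s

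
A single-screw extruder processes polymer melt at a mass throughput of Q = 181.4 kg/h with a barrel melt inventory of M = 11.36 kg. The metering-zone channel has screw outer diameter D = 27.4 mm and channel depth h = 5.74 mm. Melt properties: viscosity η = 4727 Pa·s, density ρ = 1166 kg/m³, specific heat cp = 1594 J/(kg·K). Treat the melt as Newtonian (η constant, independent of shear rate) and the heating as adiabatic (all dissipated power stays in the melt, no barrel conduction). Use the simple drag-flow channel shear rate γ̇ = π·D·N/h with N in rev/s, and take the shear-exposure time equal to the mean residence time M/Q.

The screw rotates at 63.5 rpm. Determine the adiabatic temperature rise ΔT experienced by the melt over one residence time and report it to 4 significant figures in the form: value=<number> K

Q_s = Q / 3600 = 181.4 / 3600 = 0.0503889 kg/s
t_res = M / Q_s = 11.36 / 0.0503889 = 225.447 s
Geometry in metres: D = 27.4 mm → 0.0274 m, h = 5.74 mm → 0.00574 m; screw speed N = 63.5 rpm = 1.05833 rev/s
γ̇ = π D N / h = (π)(0.0274)(1.05833) / 0.00574 = 15.8712 s⁻¹
ΔT = η·γ̇²·t_res/(ρ·cp) = [4727 × 15.8712² × 225.447] / [1166 × 1594] = 144.432 K

value=144.4 K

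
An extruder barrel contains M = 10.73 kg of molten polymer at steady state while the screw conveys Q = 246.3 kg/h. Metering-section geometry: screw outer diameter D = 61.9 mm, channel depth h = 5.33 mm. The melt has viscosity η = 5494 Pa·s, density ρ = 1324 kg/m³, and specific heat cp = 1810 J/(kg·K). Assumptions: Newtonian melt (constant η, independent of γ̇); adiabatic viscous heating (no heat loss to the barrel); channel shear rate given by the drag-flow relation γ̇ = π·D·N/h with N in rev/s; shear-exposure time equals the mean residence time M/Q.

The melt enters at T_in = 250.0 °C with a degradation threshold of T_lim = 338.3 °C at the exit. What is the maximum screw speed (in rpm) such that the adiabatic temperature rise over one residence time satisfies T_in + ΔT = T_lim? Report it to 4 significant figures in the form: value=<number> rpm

Convert throughput: Q = 246.3 kg/h = 246.3/3600 = 0.0684167 kg/s
t_res = M / Q_s = 10.73 / 0.0684167 = 156.833 s
Geometry in SI: D = 61.9 mm → 0.0619 m, h = 5.33 mm → 0.00533 m
Allowable rise: ΔT_a = T_lim − T_in = 338.3 − 250.0 = 88.3 K
γ̇_max² = ΔT_a·ρ·cp/(η·t_res) = 88.3·1324·1810/(5494·156.833) = 245.584 s⁻²
γ̇_max = √245.584 = 15.6711 s⁻¹
N_max = γ̇_max h / (πD) = 15.6711·0.00533/(π·0.0619) = 0.429524 rev/s → ×60 = 25.7714 rpm

value=25.77 rpm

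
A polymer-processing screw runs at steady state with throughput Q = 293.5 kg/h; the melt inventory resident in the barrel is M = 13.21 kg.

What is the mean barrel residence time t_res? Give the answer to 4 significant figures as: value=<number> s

value=162.0 s

Convert throughput: Q = 293.5 kg/h = 293.5/3600 = 0.0815278 kg/s
Mean residence time: t_res = M/Q_s = 13.21 kg / 0.0815278 kg/s = 162.031 s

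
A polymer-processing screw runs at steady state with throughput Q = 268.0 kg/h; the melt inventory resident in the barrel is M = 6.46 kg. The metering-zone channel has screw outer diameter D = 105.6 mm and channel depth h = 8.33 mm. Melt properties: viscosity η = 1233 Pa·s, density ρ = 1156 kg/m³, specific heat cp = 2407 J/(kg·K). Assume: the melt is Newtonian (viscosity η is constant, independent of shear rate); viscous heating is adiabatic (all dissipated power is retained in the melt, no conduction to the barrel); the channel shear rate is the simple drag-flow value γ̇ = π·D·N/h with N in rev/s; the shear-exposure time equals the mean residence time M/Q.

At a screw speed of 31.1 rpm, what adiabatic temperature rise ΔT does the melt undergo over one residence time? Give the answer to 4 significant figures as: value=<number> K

value=16.39 K

Q_s = Q / 3600 = 268.0 / 3600 = 0.0744444 kg/s
Mean residence time: t_res = M/Q_s = 6.46 kg / 0.0744444 kg/s = 86.7761 s
Geometry in metres: D = 105.6 mm → 0.1056 m, h = 8.33 mm → 0.00833 m; screw speed N = 31.1 rpm = 0.518333 rev/s
Shear rate: γ̇ = πDN/h = π·0.1056·0.518333/0.00833 = 20.6432 s⁻¹
ΔT = η·γ̇²·t_res / (ρ·cp) = 1233 · (20.6432)² · 86.7761 / (1156 · 2407) = 16.3865 K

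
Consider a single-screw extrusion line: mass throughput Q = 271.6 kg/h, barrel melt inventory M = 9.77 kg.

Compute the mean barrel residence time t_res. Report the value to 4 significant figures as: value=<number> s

value=129.5 s

Q_s = Q / 3600 = 271.6 / 3600 = 0.0754444 kg/s
Mean residence time: t_res = M/Q_s = 9.77 kg / 0.0754444 kg/s = 129.499 s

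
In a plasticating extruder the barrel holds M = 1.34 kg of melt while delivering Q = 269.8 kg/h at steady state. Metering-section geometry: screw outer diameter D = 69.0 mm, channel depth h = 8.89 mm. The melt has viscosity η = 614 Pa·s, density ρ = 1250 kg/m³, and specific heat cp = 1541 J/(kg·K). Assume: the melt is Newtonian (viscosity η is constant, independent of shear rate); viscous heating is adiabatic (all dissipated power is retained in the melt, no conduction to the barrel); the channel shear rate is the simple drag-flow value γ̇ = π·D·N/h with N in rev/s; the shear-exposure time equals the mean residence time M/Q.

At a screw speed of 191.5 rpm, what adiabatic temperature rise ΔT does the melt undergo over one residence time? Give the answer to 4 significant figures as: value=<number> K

value=34.52 K

Throughput in SI: Q_s = 269.8 kg/h ÷ 3600 s/h = 0.0749444 kg/s
t_res = M / Q_s = 1.34 / 0.0749444 = 17.8799 s
Geometry in metres: D = 69.0 mm → 0.069 m, h = 8.89 mm → 0.00889 m; screw speed N = 191.5 rpm = 3.19167 rev/s
Shear rate: γ̇ = πDN/h = π·0.069·3.19167/0.00889 = 77.8242 s⁻¹
ΔT = η·γ̇²·t_res/(ρ·cp) = [614 × 77.8242² × 17.8799] / [1250 × 1541] = 34.5184 K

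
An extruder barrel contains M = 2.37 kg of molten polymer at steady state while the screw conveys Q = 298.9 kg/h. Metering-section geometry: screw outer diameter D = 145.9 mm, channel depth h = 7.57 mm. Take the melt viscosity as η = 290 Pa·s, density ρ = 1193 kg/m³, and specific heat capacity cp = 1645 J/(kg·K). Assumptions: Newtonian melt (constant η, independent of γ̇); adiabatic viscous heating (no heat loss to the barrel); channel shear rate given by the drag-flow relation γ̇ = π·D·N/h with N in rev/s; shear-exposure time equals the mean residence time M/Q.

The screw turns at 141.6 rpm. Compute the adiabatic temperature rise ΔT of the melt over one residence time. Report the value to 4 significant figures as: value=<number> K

Throughput in SI: Q_s = 298.9 kg/h ÷ 3600 s/h = 0.0830278 kg/s
Mean residence time: t_res = M/Q_s = 2.37 kg / 0.0830278 kg/s = 28.5447 s
Convert to SI: D = 0.1459 m, h = 0.00757 m, N = 141.6/60 = 2.36 rev/s
γ̇ = π·D·N / h = π · 0.1459 · 2.36 / 0.00757 = 142.896 s⁻¹
ΔT = η·γ̇²·t_res/(ρ·cp) = [290 × 142.896² × 28.5447] / [1193 × 1645] = 86.1309 K

value=86.13 K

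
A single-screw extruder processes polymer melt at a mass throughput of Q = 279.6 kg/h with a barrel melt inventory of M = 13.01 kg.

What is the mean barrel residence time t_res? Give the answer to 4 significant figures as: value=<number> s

value=167.5 s

Q_s = Q / 3600 = 279.6 / 3600 = 0.0776667 kg/s
t_res = M / Q_s = 13.01 ÷ 0.0776667 = 167.511 s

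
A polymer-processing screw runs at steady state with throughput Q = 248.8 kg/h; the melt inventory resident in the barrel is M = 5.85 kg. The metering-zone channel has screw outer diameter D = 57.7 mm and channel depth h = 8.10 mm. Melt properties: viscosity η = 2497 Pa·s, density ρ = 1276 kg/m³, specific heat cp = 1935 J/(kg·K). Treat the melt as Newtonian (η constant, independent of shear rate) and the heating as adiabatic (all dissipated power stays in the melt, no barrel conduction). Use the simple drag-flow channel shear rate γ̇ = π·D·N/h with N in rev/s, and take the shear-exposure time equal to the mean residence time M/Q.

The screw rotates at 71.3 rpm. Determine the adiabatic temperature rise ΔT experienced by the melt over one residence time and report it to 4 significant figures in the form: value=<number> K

Throughput in SI: Q_s = 248.8 kg/h ÷ 3600 s/h = 0.0691111 kg/s
Mean residence time: t_res = M/Q_s = 5.85 kg / 0.0691111 kg/s = 84.6463 s
Convert to SI: D = 0.0577 m, h = 0.0081 m, N = 71.3/60 = 1.18833 rev/s
Shear rate: γ̇ = πDN/h = π·0.0577·1.18833/0.0081 = 26.5937 s⁻¹
ΔT = η·γ̇²·t_res/(ρ·cp) = [2497 × 26.5937² × 84.6463] / [1276 × 1935] = 60.5414 K

value=60.54 K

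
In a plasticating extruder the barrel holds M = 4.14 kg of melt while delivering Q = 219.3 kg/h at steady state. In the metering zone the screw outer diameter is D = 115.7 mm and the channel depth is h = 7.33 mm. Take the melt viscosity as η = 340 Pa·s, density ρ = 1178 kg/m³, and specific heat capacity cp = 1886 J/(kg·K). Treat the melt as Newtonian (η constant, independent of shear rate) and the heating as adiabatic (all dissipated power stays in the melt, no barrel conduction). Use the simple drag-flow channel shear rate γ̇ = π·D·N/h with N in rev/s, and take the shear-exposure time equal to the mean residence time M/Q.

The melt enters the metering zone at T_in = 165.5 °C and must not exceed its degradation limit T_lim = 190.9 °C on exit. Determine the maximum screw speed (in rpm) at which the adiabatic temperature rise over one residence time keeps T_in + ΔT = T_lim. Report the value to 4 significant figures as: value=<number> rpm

value=59.79 rpm

Throughput in SI: Q_s = 219.3 kg/h ÷ 3600 s/h = 0.0609167 kg/s
t_res = M / Q_s = 4.14 ÷ 0.0609167 = 67.9617 s
D = 115.7 mm = 0.1157 m;  h = 7.33 mm = 0.00733 m
Allowable rise: ΔT_a = T_lim − T_in = 190.9 − 165.5 = 25.4 K
γ̇_max² = ΔT_a·ρ·cp / (η·t_res) = [25.4 × 1178 × 1886] / [340 × 67.9617] = 2442.18 s⁻²
γ̇_max = √2442.18 = 49.4184 s⁻¹
N_max = γ̇_max h / (πD) = 49.4184·0.00733/(π·0.1157) = 0.996574 rev/s → ×60 = 59.7944 rpm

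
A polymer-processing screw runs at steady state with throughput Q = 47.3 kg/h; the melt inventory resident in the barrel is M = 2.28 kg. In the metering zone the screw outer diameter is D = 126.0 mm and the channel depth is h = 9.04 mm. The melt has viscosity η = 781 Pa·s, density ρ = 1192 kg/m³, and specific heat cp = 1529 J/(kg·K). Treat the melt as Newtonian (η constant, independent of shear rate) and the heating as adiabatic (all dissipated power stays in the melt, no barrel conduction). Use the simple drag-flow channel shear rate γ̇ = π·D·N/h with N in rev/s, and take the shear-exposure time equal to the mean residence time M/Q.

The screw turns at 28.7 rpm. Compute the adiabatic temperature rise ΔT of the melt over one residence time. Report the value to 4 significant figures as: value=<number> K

Convert throughput: Q = 47.3 kg/h = 47.3/3600 = 0.0131389 kg/s
t_res = M / Q_s = 2.28 / 0.0131389 = 173.531 s
D = 126.0 mm = 0.126 m;  h = 9.04 mm = 0.00904 m;  N = 28.7 rpm / 60 = 0.478333 rev/s
γ̇ = π D N / h = (π)(0.126)(0.478333) / 0.00904 = 20.9451 s⁻¹
ΔT = η·γ̇²·t_res/(ρ·cp) = [781 × 20.9451² × 173.531] / [1192 × 1529] = 32.6219 K

value=32.62 K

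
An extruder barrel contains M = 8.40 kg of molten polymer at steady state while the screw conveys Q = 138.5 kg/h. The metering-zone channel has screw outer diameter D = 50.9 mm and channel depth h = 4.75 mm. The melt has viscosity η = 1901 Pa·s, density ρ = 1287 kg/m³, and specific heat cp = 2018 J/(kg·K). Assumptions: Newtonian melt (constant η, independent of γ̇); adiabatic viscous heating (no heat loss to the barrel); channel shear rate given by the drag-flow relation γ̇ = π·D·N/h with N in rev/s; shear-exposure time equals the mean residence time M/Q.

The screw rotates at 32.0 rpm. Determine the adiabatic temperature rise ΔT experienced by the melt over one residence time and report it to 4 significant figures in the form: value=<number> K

Q_s = Q / 3600 = 138.5 / 3600 = 0.0384722 kg/s
t_res = M / Q_s = 8.40 / 0.0384722 = 218.339 s
Convert to SI: D = 0.0509 m, h = 0.00475 m, N = 32.0/60 = 0.533333 rev/s
γ̇ = π D N / h = (π)(0.0509)(0.533333) / 0.00475 = 17.9545 s⁻¹
ΔT = η·γ̇²·t_res/(ρ·cp) = [1901 × 17.9545² × 218.339] / [1287 × 2018] = 51.5181 K

value=51.52 K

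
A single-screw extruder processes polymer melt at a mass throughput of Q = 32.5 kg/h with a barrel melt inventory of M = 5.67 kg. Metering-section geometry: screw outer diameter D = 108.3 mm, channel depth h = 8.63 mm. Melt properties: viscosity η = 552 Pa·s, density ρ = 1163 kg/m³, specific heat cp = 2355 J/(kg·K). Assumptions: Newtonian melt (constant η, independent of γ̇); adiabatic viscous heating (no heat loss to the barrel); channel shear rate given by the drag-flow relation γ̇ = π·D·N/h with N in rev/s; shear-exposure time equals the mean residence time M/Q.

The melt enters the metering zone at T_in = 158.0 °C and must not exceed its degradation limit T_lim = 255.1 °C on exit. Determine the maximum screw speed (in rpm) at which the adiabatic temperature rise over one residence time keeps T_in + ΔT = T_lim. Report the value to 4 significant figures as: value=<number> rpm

value=42.15 rpm

Q_s = Q / 3600 = 32.5 / 3600 = 0.00902778 kg/s
t_res = M / Q_s = 5.67 / 0.00902778 = 628.062 s
Convert to metres: D = 0.1083 m, h = 0.00863 m
ΔT_a = T_lim − T_in = 255.1 − 158.0 = 97.1 K
γ̇_max² = ΔT_a·ρ·cp/(η·t_res) = 97.1·1163·2355/(552·628.062) = 767.094 s⁻²
Take the square root: γ̇_max = √(767.094) = 27.6965 s⁻¹
Solve γ̇ = πDN/h for N: N_max = γ̇_max·h/(π·D) = 27.6965 × 0.00863 / (π × 0.1083) = 0.702517 rev/s = 42.151 rpm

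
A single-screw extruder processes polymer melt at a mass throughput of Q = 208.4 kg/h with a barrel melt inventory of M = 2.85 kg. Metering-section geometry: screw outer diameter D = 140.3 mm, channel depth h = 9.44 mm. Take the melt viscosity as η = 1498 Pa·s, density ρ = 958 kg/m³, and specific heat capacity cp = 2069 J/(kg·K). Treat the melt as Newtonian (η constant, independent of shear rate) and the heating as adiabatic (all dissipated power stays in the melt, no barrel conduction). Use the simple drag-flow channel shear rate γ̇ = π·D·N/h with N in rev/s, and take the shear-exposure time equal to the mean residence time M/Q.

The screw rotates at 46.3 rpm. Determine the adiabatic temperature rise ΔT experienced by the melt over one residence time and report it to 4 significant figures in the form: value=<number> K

value=48.30 K

Q_s = Q / 3600 = 208.4 / 3600 = 0.0578889 kg/s
t_res = M / Q_s = 2.85 / 0.0578889 = 49.2322 s
D = 140.3 mm = 0.1403 m;  h = 9.44 mm = 0.00944 m;  N = 46.3 rpm / 60 = 0.771667 rev/s
γ̇ = π D N / h = (π)(0.1403)(0.771667) / 0.00944 = 36.0301 s⁻¹
ΔT = η·γ̇²·t_res/(ρ·cp) = [1498 × 36.0301² × 49.2322] / [958 × 2069] = 48.3021 K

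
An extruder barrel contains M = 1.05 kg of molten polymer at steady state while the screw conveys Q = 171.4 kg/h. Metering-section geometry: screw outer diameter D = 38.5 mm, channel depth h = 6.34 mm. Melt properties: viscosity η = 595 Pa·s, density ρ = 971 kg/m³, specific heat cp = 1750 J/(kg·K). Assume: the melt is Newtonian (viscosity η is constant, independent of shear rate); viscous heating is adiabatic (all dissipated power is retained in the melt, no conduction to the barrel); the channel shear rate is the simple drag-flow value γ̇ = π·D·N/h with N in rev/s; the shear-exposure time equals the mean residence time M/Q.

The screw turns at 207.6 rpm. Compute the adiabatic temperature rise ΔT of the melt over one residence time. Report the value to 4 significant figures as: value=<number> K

Convert throughput: Q = 171.4 kg/h = 171.4/3600 = 0.0476111 kg/s
Mean residence time: t_res = M/Q_s = 1.05 kg / 0.0476111 kg/s = 22.0537 s
Convert to SI: D = 0.0385 m, h = 0.00634 m, N = 207.6/60 = 3.46 rev/s
Shear rate: γ̇ = πDN/h = π·0.0385·3.46/0.00634 = 66.0081 s⁻¹
ΔT = η·γ̇²·t_res / (ρ·cp) = 595 · (66.0081)² · 22.0537 / (971 · 1750) = 33.6462 K

value=33.65 K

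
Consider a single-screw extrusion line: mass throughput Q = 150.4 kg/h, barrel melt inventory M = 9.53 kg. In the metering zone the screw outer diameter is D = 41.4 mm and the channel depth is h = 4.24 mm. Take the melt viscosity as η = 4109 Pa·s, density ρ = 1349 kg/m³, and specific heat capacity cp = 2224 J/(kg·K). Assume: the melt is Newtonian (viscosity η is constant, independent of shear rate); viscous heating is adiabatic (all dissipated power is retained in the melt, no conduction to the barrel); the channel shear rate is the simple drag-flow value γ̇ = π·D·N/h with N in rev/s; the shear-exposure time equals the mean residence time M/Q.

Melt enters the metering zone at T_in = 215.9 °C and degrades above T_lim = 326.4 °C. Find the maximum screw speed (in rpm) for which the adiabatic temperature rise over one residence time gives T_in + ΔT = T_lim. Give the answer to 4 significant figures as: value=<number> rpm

value=36.79 rpm

Throughput in SI: Q_s = 150.4 kg/h ÷ 3600 s/h = 0.0417778 kg/s
Mean residence time: t_res = M/Q_s = 9.53 kg / 0.0417778 kg/s = 228.112 s
Convert to metres: D = 0.0414 m, h = 0.00424 m
ΔT_a = T_lim − T_in = 326.4 °C − 215.9 °C = 110.5 K
Invert ΔT = ηγ̇²t_res/(ρcp) for γ̇: γ̇_max² = ΔT_a ρ cp / (η t_res) = 110.5·1349·2224 / (4109·228.112) = 353.692 s⁻²
γ̇_max = √353.692 = 18.8067 s⁻¹
N_max = γ̇_max·h / (π·D) = 18.8067 · 0.00424 / (π · 0.0414) = 0.613096 rev/s = 36.7857 rpm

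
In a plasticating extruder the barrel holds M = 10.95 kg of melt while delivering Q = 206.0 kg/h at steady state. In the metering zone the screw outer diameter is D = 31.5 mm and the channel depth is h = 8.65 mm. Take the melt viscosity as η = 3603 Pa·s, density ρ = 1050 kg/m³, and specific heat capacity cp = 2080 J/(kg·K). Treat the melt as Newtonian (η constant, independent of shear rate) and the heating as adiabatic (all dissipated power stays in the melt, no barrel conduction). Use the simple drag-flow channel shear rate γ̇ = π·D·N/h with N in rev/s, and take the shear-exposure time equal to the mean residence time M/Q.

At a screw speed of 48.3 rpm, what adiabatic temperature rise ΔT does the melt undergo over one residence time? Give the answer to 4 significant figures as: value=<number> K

value=26.78 K

Throughput in SI: Q_s = 206.0 kg/h ÷ 3600 s/h = 0.0572222 kg/s
Mean residence time: t_res = M/Q_s = 10.95 kg / 0.0572222 kg/s = 191.359 s
Geometry in metres: D = 31.5 mm → 0.0315 m, h = 8.65 mm → 0.00865 m; screw speed N = 48.3 rpm = 0.805 rev/s
Shear rate: γ̇ = πDN/h = π·0.0315·0.805/0.00865 = 9.20959 s⁻¹
ΔT = η·γ̇²·t_res/(ρ·cp) = [3603 × 9.20959² × 191.359] / [1050 × 2080] = 26.7757 K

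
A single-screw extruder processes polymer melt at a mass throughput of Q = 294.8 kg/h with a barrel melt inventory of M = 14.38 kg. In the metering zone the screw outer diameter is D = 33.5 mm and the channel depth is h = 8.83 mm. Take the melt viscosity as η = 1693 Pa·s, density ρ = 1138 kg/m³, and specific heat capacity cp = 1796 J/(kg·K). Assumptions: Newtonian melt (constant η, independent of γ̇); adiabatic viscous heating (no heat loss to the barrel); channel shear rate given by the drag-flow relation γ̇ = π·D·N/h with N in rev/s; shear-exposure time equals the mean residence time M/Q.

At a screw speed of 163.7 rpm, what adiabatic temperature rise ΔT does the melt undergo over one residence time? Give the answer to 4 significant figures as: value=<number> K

value=153.8 K

Q_s = Q / 3600 = 294.8 / 3600 = 0.0818889 kg/s
Mean residence time: t_res = M/Q_s = 14.38 kg / 0.0818889 kg/s = 175.604 s
D = 33.5 mm = 0.0335 m;  h = 8.83 mm = 0.00883 m;  N = 163.7 rpm / 60 = 2.72833 rev/s
γ̇ = π D N / h = (π)(0.0335)(2.72833) / 0.00883 = 32.5186 s⁻¹
ΔT = η·γ̇²·t_res / (ρ·cp) = 1693 · (32.5186)² · 175.604 / (1138 · 1796) = 153.817 K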